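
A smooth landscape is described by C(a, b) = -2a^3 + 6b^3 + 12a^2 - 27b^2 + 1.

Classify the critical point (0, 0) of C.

The mixed partial ∂²C/∂a∂b is 0, so the Hessian at any point is diag(C_aa, C_bb) = diag(12(-a + 2), 18(2b - 3)).
At (0, 0): H = diag(24, -54).
The eigenvalues have opposite signs, so H is indefinite: a saddle point.

saddle point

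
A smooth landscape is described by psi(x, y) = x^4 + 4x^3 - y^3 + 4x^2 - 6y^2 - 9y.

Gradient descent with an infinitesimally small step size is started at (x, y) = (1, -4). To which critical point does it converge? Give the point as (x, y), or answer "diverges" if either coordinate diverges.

psi is separable, so gradient descent decouples: x follows -∂psi/∂x, y follows -∂psi/∂y.
∂psi/∂x = 4x(x + 1)(x + 2); at x=1 this is 24, so x decreases.
∂psi/∂y = -3(y + 1)(y + 3); at y=-4 this is -9, so y increases.
x converges to its nearest critical value 0 (a local min of the x-part); y converges to -3. The iterate converges to (0, -3).

(0, -3)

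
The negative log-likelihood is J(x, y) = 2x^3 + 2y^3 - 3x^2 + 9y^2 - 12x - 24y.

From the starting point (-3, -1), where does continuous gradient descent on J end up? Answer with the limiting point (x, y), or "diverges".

J is separable, so gradient descent decouples: x follows -∂J/∂x, y follows -∂J/∂y.
∂J/∂x = 6(x - 2)(x + 1); at x=-3 this is 60, so x decreases.
∂J/∂y = 6(y - 1)(y + 4); at y=-1 this is -36, so y increases.
The x-coordinate has no critical point in that direction and runs off to infinity.

diverges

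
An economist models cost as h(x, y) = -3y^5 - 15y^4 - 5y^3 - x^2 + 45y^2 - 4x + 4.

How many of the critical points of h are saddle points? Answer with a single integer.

2

h separates as a function of x plus a function of y, so ∇h=0 decouples.
∂h/∂x = -2(x + 2) = 0 at x ∈ {-2}; ∂h/∂y = -15y(y - 1)(y + 2)(y + 3) = 0 at y ∈ {-3, -2, 0, 1}.
The Hessian is diagonal: diag(h_xx, h_yy). Second derivatives: h_xx(-2)=-2; h_yy(-3)=180, h_yy(-2)=-90, h_yy(0)=90, h_yy(1)=-180.
Saddle points occur where the two diagonal entries have opposite signs: (-2, -3), (-2, 0). Count: 2.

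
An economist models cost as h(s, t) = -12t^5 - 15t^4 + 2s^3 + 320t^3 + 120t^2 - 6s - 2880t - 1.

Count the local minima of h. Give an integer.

2

h separates as a function of s plus a function of t, so ∇h=0 decouples.
∂h/∂s = 6(s - 1)(s + 1) = 0 at s ∈ {-1, 1}; ∂h/∂t = -60(t - 3)(t - 2)(t + 2)(t + 4) = 0 at t ∈ {-4, -2, 2, 3}.
The Hessian is diagonal: diag(h_ss, h_tt). Second derivatives: h_ss(-1)=-12, h_ss(1)=12; h_tt(-4)=5040, h_tt(-2)=-2400, h_tt(2)=1440, h_tt(3)=-2100.
Local minima occur where both diagonal entries positive: (1, -4), (1, 2). Count: 2.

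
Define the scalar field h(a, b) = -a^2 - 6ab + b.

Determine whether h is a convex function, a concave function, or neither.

neither

h is quadratic, so its Hessian is the constant matrix H = [[-2, -6], [-6, 0]].
det(H) = -36, tr(H) = -2.
det(H) < 0, so H is indefinite: neither convex nor concave.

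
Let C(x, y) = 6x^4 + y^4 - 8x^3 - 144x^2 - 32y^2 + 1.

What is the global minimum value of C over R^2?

C(x,y) separates as P(x) + Q(y) + 1, so its minimum is min P + min Q + 1.
P'(x) = 24x(x - 4)(x + 3) vanishes at x ∈ {-3, 0, 4}; Q'(y) = 4y(y - 4)(y + 4) vanishes at y ∈ {-4, 0, 4}.
Local minima of P (where P''>0): P(-3)=-594, P(4)=-1280. Local minima of Q: Q(-4)=-256, Q(4)=-256.
So the global minimum of C is P(4) + Q(-4) + 1 = -1280 − 256 + 1 = -1535, attained at (4, -4).

-1535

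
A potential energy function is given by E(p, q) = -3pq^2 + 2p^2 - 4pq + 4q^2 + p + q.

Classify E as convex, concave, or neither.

neither

The term -3pq^2 is cubic, so the Hessian is not constant.
∂²E/∂q² = -6p + 8, which takes both signs as p varies (negative for sufficiently large p). A diagonal entry of the Hessian changing sign means the Hessian is neither positive- nor negative-semidefinite on all of R^2.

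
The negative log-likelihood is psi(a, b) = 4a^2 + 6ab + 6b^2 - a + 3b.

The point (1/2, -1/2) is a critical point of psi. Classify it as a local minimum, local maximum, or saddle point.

local minimum

The Hessian of psi is constant: H = [[8, 6], [6, 12]].
det(H) = 8·12 − 6² = 60.
det(H) > 0 and tr(H) = 20 > 0, so H is positive definite and the point is a local minimum.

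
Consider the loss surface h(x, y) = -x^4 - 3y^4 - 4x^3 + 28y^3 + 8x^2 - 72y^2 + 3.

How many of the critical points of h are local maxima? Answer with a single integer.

4

h separates as a function of x plus a function of y, so ∇h=0 decouples.
∂h/∂x = -4x(x - 1)(x + 4) = 0 at x ∈ {-4, 0, 1}; ∂h/∂y = -12y(y - 4)(y - 3) = 0 at y ∈ {0, 3, 4}.
The Hessian is diagonal: diag(h_xx, h_yy). Second derivatives: h_xx(-4)=-80, h_xx(0)=16, h_xx(1)=-20; h_yy(0)=-144, h_yy(3)=36, h_yy(4)=-48.
Local maxima occur where both diagonal entries negative: (-4, 0), (-4, 4), (1, 0), (1, 4). Count: 4.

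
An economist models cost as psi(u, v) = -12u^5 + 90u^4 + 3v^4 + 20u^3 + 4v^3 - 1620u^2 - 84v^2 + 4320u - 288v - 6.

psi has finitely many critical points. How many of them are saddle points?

psi separates as a function of u plus a function of v, so ∇psi=0 decouples.
∂psi/∂u = -60(u - 4)(u - 3)(u - 2)(u + 3) = 0 at u ∈ {-3, 2, 3, 4}; ∂psi/∂v = 12(v - 4)(v + 2)(v + 3) = 0 at v ∈ {-3, -2, 4}.
The Hessian is diagonal: diag(psi_uu, psi_vv). Second derivatives: psi_uu(-3)=12600, psi_uu(2)=-600, psi_uu(3)=360, psi_uu(4)=-840; psi_vv(-3)=84, psi_vv(-2)=-72, psi_vv(4)=504.
Saddle points occur where the two diagonal entries have opposite signs: (-3, -2), (2, -3), (2, 4), (3, -2), (4, -3), (4, 4). Count: 6.

6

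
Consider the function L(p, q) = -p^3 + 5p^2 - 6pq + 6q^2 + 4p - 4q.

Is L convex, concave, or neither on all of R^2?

neither

The term -p^3 is cubic, so the Hessian is not constant.
∂²L/∂p² = -6p + 10, which takes both signs as p varies (negative for sufficiently large p). A diagonal entry of the Hessian changing sign means the Hessian is neither positive- nor negative-semidefinite on all of R^2.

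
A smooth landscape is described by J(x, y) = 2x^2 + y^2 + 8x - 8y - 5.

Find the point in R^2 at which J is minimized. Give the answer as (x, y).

(-2, 4)

J(x,y) separates as P(x) + Q(y) − 5, so its minimum is min P + min Q − 5.
P'(x) = 4x + 8 vanishes at x ∈ {-2}; Q'(y) = 2y - 8 vanishes at y ∈ {4}.
Local minima of P (where P''>0): P(-2)=-8. Local minima of Q: Q(4)=-16.
So the global minimum of J is P(-2) + Q(4) − 5 = -8 − 16 − 5 = -29, attained at (-2, 4).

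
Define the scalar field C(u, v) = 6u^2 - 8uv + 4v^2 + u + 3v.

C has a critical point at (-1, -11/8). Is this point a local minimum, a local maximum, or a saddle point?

local minimum

The Hessian of C is constant: H = [[12, -8], [-8, 8]].
det(H) = 12·8 − (-8)² = 32.
det(H) > 0 and tr(H) = 20 > 0, so H is positive definite and the point is a local minimum.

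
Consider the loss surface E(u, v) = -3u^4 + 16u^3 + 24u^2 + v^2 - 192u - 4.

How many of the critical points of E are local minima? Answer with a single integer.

1

E separates as a function of u plus a function of v, so ∇E=0 decouples.
∂E/∂u = -12(u - 4)(u - 2)(u + 2) = 0 at u ∈ {-2, 2, 4}; ∂E/∂v = 2v = 0 at v ∈ {0}.
The Hessian is diagonal: diag(E_uu, E_vv). Second derivatives: E_uu(-2)=-288, E_uu(2)=96, E_uu(4)=-144; E_vv(0)=2.
Local minima occur where both diagonal entries positive: (2, 0). Count: 1.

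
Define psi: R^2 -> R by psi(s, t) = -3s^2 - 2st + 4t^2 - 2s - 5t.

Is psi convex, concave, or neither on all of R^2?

psi is quadratic, so its Hessian is the constant matrix H = [[-6, -2], [-2, 8]].
det(H) = -52, tr(H) = 2.
det(H) < 0, so H is indefinite: neither convex nor concave.

neither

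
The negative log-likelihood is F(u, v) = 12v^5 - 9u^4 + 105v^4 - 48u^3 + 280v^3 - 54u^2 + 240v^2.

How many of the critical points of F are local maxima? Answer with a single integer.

4

F separates as a function of u plus a function of v, so ∇F=0 decouples.
∂F/∂u = -36u(u + 1)(u + 3) = 0 at u ∈ {-3, -1, 0}; ∂F/∂v = 60v(v + 1)(v + 2)(v + 4) = 0 at v ∈ {-4, -2, -1, 0}.
The Hessian is diagonal: diag(F_uu, F_vv). Second derivatives: F_uu(-3)=-216, F_uu(-1)=72, F_uu(0)=-108; F_vv(-4)=-1440, F_vv(-2)=240, F_vv(-1)=-180, F_vv(0)=480.
Local maxima occur where both diagonal entries negative: (-3, -4), (-3, -1), (0, -4), (0, -1). Count: 4.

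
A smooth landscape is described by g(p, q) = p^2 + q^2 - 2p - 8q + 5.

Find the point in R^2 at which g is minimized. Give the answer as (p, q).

g(p,q) separates as A(p) + B(q) + 5, so its minimum is min A + min B + 5.
A'(p) = 2p - 2 vanishes at p ∈ {1}; B'(q) = 2q - 8 vanishes at q ∈ {4}.
Local minima of A (where A''>0): A(1)=-1. Local minima of B: B(4)=-16.
So the global minimum of g is A(1) + B(4) + 5 = -1 − 16 + 5 = -12, attained at (1, 4).

(1, 4)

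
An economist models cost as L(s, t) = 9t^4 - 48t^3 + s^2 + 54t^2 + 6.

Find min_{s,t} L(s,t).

-75

L(s,t) separates as P(s) + Q(t) + 6, so its minimum is min P + min Q + 6.
P'(s) = 2s vanishes at s ∈ {0}; Q'(t) = 36t(t - 3)(t - 1) vanishes at t ∈ {0, 1, 3}.
Local minima of P (where P''>0): P(0)=0. Local minima of Q: Q(0)=0, Q(3)=-81.
So the global minimum of L is P(0) + Q(3) + 6 = 0 − 81 + 6 = -75, attained at (0, 3).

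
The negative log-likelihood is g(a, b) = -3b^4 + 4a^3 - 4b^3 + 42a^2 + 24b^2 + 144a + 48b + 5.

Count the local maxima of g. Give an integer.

2

g separates as a function of a plus a function of b, so ∇g=0 decouples.
∂g/∂a = 12(a + 3)(a + 4) = 0 at a ∈ {-4, -3}; ∂g/∂b = -12(b - 2)(b + 1)(b + 2) = 0 at b ∈ {-2, -1, 2}.
The Hessian is diagonal: diag(g_aa, g_bb). Second derivatives: g_aa(-4)=-12, g_aa(-3)=12; g_bb(-2)=-48, g_bb(-1)=36, g_bb(2)=-144.
Local maxima occur where both diagonal entries negative: (-4, -2), (-4, 2). Count: 2.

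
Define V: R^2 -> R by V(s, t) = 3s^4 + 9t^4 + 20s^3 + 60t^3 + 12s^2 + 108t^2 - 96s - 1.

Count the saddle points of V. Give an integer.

V separates as a function of s plus a function of t, so ∇V=0 decouples.
∂V/∂s = 12(s - 1)(s + 2)(s + 4) = 0 at s ∈ {-4, -2, 1}; ∂V/∂t = 36t(t + 2)(t + 3) = 0 at t ∈ {-3, -2, 0}.
The Hessian is diagonal: diag(V_ss, V_tt). Second derivatives: V_ss(-4)=120, V_ss(-2)=-72, V_ss(1)=180; V_tt(-3)=108, V_tt(-2)=-72, V_tt(0)=216.
Saddle points occur where the two diagonal entries have opposite signs: (-4, -2), (-2, -3), (-2, 0), (1, -2). Count: 4.

4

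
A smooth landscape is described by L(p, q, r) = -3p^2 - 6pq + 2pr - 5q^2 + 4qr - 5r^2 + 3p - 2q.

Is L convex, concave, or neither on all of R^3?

L is quadratic, so its Hessian is the constant matrix H = [[-6, -6, 2], [-6, -10, 4], [2, 4, -10]].
Leading principal minors: -6, 24, -200.
Signs alternate −, +, − ⇒ H ≺ 0 ⇒ concave.

concave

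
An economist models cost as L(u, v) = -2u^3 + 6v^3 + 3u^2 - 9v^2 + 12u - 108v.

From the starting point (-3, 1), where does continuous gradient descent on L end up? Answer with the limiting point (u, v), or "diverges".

(-1, 3)

L is separable, so gradient descent decouples: u follows -∂L/∂u, v follows -∂L/∂v.
∂L/∂u = -6(u - 2)(u + 1); at u=-3 this is -60, so u increases.
∂L/∂v = 18(v - 3)(v + 2); at v=1 this is -108, so v increases.
u converges to its nearest critical value -1 (a local min of the u-part); v converges to 3. The iterate converges to (-1, 3).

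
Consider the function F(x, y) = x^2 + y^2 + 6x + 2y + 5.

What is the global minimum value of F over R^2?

-5

F(x,y) separates as P(x) + Q(y) + 5, so its minimum is min P + min Q + 5.
P'(x) = 2x + 6 vanishes at x ∈ {-3}; Q'(y) = 2y + 2 vanishes at y ∈ {-1}.
Local minima of P (where P''>0): P(-3)=-9. Local minima of Q: Q(-1)=-1.
So the global minimum of F is P(-3) + Q(-1) + 5 = -9 − 1 + 5 = -5, attained at (-3, -1).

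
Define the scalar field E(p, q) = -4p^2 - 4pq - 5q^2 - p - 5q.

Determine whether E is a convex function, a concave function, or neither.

E is quadratic, so its Hessian is the constant matrix H = [[-8, -4], [-4, -10]].
det(H) = 64, tr(H) = -18.
det(H) > 0 and tr(H) < 0, so H is negative definite everywhere: concave.

concave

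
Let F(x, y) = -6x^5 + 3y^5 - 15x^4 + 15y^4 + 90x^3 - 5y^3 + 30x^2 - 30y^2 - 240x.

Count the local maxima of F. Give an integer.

4

F separates as a function of x plus a function of y, so ∇F=0 decouples.
∂F/∂x = -30(x - 2)(x - 1)(x + 1)(x + 4) = 0 at x ∈ {-4, -1, 1, 2}; ∂F/∂y = 15y(y - 1)(y + 1)(y + 4) = 0 at y ∈ {-4, -1, 0, 1}.
The Hessian is diagonal: diag(F_xx, F_yy). Second derivatives: F_xx(-4)=2700, F_xx(-1)=-540, F_xx(1)=300, F_xx(2)=-540; F_yy(-4)=-900, F_yy(-1)=90, F_yy(0)=-60, F_yy(1)=150.
Local maxima occur where both diagonal entries negative: (-1, -4), (-1, 0), (2, -4), (2, 0). Count: 4.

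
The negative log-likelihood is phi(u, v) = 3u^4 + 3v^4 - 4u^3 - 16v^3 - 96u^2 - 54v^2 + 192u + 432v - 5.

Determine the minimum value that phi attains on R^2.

-2392

phi(u,v) separates as P(u) + Q(v) − 5, so its minimum is min P + min Q − 5.
P'(u) = 12(u - 4)(u - 1)(u + 4) vanishes at u ∈ {-4, 1, 4}; Q'(v) = 12(v - 4)(v - 3)(v + 3) vanishes at v ∈ {-3, 3, 4}.
Local minima of P (where P''>0): P(-4)=-1280, P(4)=-256. Local minima of Q: Q(-3)=-1107, Q(4)=608.
So the global minimum of phi is P(-4) + Q(-3) − 5 = -1280 − 1107 − 5 = -2392, attained at (-4, -3).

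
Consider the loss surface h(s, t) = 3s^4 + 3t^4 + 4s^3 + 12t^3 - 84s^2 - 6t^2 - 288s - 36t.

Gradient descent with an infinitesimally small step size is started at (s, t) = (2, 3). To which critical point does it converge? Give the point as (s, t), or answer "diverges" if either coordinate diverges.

h is separable, so gradient descent decouples: s follows -∂h/∂s, t follows -∂h/∂t.
∂h/∂s = 12(s - 4)(s + 2)(s + 3); at s=2 this is -480, so s increases.
∂h/∂t = 12(t - 1)(t + 1)(t + 3); at t=3 this is 576, so t decreases.
s converges to its nearest critical value 4 (a local min of the s-part); t converges to 1. The iterate converges to (4, 1).

(4, 1)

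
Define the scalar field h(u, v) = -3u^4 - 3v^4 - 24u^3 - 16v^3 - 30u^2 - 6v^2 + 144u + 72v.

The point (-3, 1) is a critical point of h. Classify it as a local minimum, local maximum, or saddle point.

saddle point

The mixed partial ∂²h/∂u∂v is 0, so the Hessian at any point is diag(h_uu, h_vv) = diag(-12(3u^2 + 12u + 5), -12(3v^2 + 8v + 1)).
At (-3, 1): H = diag(48, -144).
The eigenvalues have opposite signs, so H is indefinite: a saddle point.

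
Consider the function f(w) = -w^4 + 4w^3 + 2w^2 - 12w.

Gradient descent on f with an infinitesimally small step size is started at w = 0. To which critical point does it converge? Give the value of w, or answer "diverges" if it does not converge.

f'(w) = -4(w - 3)(w - 1)(w + 1), so f'(0) = -12.
Gradient descent moves in the -f' direction, i.e. w is increasing.
The nearest critical point in that direction is w = 1, where f'' = 16 > 0 (a local minimum). The iterate converges there.

1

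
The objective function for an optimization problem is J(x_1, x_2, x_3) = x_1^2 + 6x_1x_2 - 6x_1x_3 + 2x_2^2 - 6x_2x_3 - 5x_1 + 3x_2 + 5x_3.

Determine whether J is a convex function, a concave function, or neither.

J is quadratic, so its Hessian is the constant matrix H = [[2, 6, -6], [6, 4, -6], [-6, -6, 0]].
Leading principal minors: 2, -28, 216.
Neither pattern holds ⇒ H is indefinite ⇒ neither convex nor concave.

neither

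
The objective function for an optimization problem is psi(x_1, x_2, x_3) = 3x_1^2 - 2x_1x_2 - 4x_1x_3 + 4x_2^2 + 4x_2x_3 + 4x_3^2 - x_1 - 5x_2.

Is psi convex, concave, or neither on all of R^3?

psi is quadratic, so its Hessian is the constant matrix H = [[6, -2, -4], [-2, 8, 4], [-4, 4, 8]].
Leading principal minors: 6, 44, 192.
All positive ⇒ H ≻ 0 ⇒ convex.

convex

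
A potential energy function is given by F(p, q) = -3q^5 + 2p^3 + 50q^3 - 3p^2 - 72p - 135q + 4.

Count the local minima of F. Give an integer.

2

F separates as a function of p plus a function of q, so ∇F=0 decouples.
∂F/∂p = 6(p - 4)(p + 3) = 0 at p ∈ {-3, 4}; ∂F/∂q = -15(q - 3)(q - 1)(q + 1)(q + 3) = 0 at q ∈ {-3, -1, 1, 3}.
The Hessian is diagonal: diag(F_pp, F_qq). Second derivatives: F_pp(-3)=-42, F_pp(4)=42; F_qq(-3)=720, F_qq(-1)=-240, F_qq(1)=240, F_qq(3)=-720.
Local minima occur where both diagonal entries positive: (4, -3), (4, 1). Count: 2.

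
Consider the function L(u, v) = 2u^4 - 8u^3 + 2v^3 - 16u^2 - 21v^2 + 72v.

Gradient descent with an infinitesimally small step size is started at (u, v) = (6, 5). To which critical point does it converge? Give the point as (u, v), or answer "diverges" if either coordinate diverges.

(4, 4)

L is separable, so gradient descent decouples: u follows -∂L/∂u, v follows -∂L/∂v.
∂L/∂u = 8u(u - 4)(u + 1); at u=6 this is 672, so u decreases.
∂L/∂v = 6(v - 4)(v - 3); at v=5 this is 12, so v decreases.
u converges to its nearest critical value 4 (a local min of the u-part); v converges to 4. The iterate converges to (4, 4).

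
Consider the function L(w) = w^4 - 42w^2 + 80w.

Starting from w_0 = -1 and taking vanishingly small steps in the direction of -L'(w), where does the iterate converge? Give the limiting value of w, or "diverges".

L'(w) = 4(w - 4)(w - 1)(w + 5), so L'(-1) = 160.
Gradient descent moves in the -L' direction, i.e. w is decreasing.
The nearest critical point in that direction is w = -5, where L'' = 216 > 0 (a local minimum). The iterate converges there.

-5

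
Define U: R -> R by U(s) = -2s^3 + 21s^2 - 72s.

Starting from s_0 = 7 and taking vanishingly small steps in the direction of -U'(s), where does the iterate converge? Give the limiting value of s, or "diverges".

U'(s) = -6(s - 4)(s - 3), so U'(7) = -72.
Gradient descent moves in the -U' direction, i.e. s is increasing.
There is no critical point above s=7, and U' keeps the same sign, so the iterate runs off to +∞.

diverges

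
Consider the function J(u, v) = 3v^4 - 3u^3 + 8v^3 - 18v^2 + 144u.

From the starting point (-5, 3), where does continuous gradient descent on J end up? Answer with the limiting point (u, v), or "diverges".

J is separable, so gradient descent decouples: u follows -∂J/∂u, v follows -∂J/∂v.
∂J/∂u = -9(u - 4)(u + 4); at u=-5 this is -81, so u increases.
∂J/∂v = 12v(v - 1)(v + 3); at v=3 this is 432, so v decreases.
u converges to its nearest critical value -4 (a local min of the u-part); v converges to 1. The iterate converges to (-4, 1).

(-4, 1)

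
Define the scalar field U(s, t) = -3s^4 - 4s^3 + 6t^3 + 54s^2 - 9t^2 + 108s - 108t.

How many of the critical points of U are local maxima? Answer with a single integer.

2

U separates as a function of s plus a function of t, so ∇U=0 decouples.
∂U/∂s = -12(s - 3)(s + 1)(s + 3) = 0 at s ∈ {-3, -1, 3}; ∂U/∂t = 18(t - 3)(t + 2) = 0 at t ∈ {-2, 3}.
The Hessian is diagonal: diag(U_ss, U_tt). Second derivatives: U_ss(-3)=-144, U_ss(-1)=96, U_ss(3)=-288; U_tt(-2)=-90, U_tt(3)=90.
Local maxima occur where both diagonal entries negative: (-3, -2), (3, -2). Count: 2.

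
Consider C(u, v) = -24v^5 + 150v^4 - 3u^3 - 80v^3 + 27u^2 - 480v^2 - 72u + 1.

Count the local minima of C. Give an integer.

C separates as a function of u plus a function of v, so ∇C=0 decouples.
∂C/∂u = -9(u - 4)(u - 2) = 0 at u ∈ {2, 4}; ∂C/∂v = -120v(v - 4)(v - 2)(v + 1) = 0 at v ∈ {-1, 0, 2, 4}.
The Hessian is diagonal: diag(C_uu, C_vv). Second derivatives: C_uu(2)=18, C_uu(4)=-18; C_vv(-1)=1800, C_vv(0)=-960, C_vv(2)=1440, C_vv(4)=-4800.
Local minima occur where both diagonal entries positive: (2, -1), (2, 2). Count: 2.

2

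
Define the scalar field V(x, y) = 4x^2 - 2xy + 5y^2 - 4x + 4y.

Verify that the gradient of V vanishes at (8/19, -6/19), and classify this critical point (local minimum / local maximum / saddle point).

∇V = (8x - 2y - 4, -2x + 10y + 4); substituting (8/19, -6/19) gives ∇V = (0, 0), so (8/19, -6/19) is indeed a critical point.
The Hessian of V is constant: H = [[8, -2], [-2, 10]].
det(H) = 8·10 − (-2)² = 76.
det(H) > 0 and tr(H) = 18 > 0, so H is positive definite and the point is a local minimum.

local minimum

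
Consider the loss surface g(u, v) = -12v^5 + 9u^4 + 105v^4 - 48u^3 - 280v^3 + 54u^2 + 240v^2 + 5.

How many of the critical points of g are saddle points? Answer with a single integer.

6

g separates as a function of u plus a function of v, so ∇g=0 decouples.
∂g/∂u = 36u(u - 3)(u - 1) = 0 at u ∈ {0, 1, 3}; ∂g/∂v = -60v(v - 4)(v - 2)(v - 1) = 0 at v ∈ {0, 1, 2, 4}.
The Hessian is diagonal: diag(g_uu, g_vv). Second derivatives: g_uu(0)=108, g_uu(1)=-72, g_uu(3)=216; g_vv(0)=480, g_vv(1)=-180, g_vv(2)=240, g_vv(4)=-1440.
Saddle points occur where the two diagonal entries have opposite signs: (0, 1), (0, 4), (1, 0), (1, 2), (3, 1), (3, 4). Count: 6.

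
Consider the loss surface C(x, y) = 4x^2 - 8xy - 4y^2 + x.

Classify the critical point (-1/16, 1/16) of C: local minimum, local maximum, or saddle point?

saddle point

The Hessian of C is constant: H = [[8, -8], [-8, -8]].
det(H) = 8·(-8) − (-8)² = -128.
Since det(H) < 0, H is indefinite and the critical point is a saddle point.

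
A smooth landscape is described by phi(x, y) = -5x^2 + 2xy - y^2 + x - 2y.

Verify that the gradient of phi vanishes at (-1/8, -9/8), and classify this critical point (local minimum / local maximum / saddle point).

local maximum

∇phi = (-10x + 2y + 1, 2x - 2y - 2); substituting (-1/8, -9/8) gives ∇phi = (0, 0), so (-1/8, -9/8) is indeed a critical point.
The Hessian of phi is constant: H = [[-10, 2], [2, -2]].
det(H) = (-10)·(-2) − 2² = 16.
det(H) > 0 and tr(H) = -12 < 0, so H is negative definite and the point is a local maximum.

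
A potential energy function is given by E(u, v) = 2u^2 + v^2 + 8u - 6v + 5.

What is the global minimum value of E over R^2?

-12

E(u,v) separates as P(u) + Q(v) + 5, so its minimum is min P + min Q + 5.
P'(u) = 4u + 8 vanishes at u ∈ {-2}; Q'(v) = 2v - 6 vanishes at v ∈ {3}.
Local minima of P (where P''>0): P(-2)=-8. Local minima of Q: Q(3)=-9.
So the global minimum of E is P(-2) + Q(3) + 5 = -8 − 9 + 5 = -12, attained at (-2, 3).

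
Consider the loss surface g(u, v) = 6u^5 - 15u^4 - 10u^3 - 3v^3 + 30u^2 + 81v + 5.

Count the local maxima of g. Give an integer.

2

g separates as a function of u plus a function of v, so ∇g=0 decouples.
∂g/∂u = 30u(u - 2)(u - 1)(u + 1) = 0 at u ∈ {-1, 0, 1, 2}; ∂g/∂v = -9(v - 3)(v + 3) = 0 at v ∈ {-3, 3}.
The Hessian is diagonal: diag(g_uu, g_vv). Second derivatives: g_uu(-1)=-180, g_uu(0)=60, g_uu(1)=-60, g_uu(2)=180; g_vv(-3)=54, g_vv(3)=-54.
Local maxima occur where both diagonal entries negative: (-1, 3), (1, 3). Count: 2.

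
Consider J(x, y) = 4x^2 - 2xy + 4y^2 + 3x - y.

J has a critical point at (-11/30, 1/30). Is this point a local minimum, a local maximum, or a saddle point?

local minimum

The Hessian of J is constant: H = [[8, -2], [-2, 8]].
det(H) = 8·8 − (-2)² = 60.
det(H) > 0 and tr(H) = 16 > 0, so H is positive definite and the point is a local minimum.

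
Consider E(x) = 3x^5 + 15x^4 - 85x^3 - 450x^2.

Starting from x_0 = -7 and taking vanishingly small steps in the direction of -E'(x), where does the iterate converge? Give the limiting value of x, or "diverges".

E'(x) = 15x(x - 4)(x + 3)(x + 5), so E'(-7) = 9240.
Gradient descent moves in the -E' direction, i.e. x is decreasing.
There is no critical point below x=-7, and E' keeps the same sign, so the iterate runs off to −∞.

diverges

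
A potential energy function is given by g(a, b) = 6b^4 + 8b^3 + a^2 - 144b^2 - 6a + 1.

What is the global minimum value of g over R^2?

g(a,b) separates as P(a) + Q(b) + 1, so its minimum is min P + min Q + 1.
P'(a) = 2a - 6 vanishes at a ∈ {3}; Q'(b) = 24b(b - 3)(b + 4) vanishes at b ∈ {-4, 0, 3}.
Local minima of P (where P''>0): P(3)=-9. Local minima of Q: Q(-4)=-1280, Q(3)=-594.
So the global minimum of g is P(3) + Q(-4) + 1 = -9 − 1280 + 1 = -1288, attained at (3, -4).

-1288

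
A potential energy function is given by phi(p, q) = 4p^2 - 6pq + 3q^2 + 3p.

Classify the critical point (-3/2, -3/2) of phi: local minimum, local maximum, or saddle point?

The Hessian of phi is constant: H = [[8, -6], [-6, 6]].
det(H) = 8·6 − (-6)² = 12.
det(H) > 0 and tr(H) = 14 > 0, so H is positive definite and the point is a local minimum.

local minimum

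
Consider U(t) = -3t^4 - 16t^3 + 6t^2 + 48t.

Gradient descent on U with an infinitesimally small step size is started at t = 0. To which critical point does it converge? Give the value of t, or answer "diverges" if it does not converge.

-1

U'(t) = -12(t - 1)(t + 1)(t + 4), so U'(0) = 48.
Gradient descent moves in the -U' direction, i.e. t is decreasing.
The nearest critical point in that direction is t = -1, where U'' = 72 > 0 (a local minimum). The iterate converges there.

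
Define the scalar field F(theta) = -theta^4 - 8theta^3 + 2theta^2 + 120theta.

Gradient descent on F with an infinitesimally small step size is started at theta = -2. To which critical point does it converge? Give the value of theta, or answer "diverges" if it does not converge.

-3

F'(theta) = -4(theta - 2)(theta + 3)(theta + 5), so F'(-2) = 48.
Gradient descent moves in the -F' direction, i.e. theta is decreasing.
The nearest critical point in that direction is theta = -3, where F'' = 40 > 0 (a local minimum). The iterate converges there.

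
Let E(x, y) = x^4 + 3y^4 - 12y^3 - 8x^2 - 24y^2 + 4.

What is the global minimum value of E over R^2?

E(x,y) separates as P(x) + Q(y) + 4, so its minimum is min P + min Q + 4.
P'(x) = 4x(x - 2)(x + 2) vanishes at x ∈ {-2, 0, 2}; Q'(y) = 12y(y - 4)(y + 1) vanishes at y ∈ {-1, 0, 4}.
Local minima of P (where P''>0): P(-2)=-16, P(2)=-16. Local minima of Q: Q(-1)=-9, Q(4)=-384.
So the global minimum of E is P(-2) + Q(4) + 4 = -16 − 384 + 4 = -396, attained at (-2, 4).

-396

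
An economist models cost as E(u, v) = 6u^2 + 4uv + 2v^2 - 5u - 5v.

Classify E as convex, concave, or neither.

convex

E is quadratic, so its Hessian is the constant matrix H = [[12, 4], [4, 4]].
det(H) = 32, tr(H) = 16.
det(H) > 0 and tr(H) > 0, so H is positive definite everywhere: convex.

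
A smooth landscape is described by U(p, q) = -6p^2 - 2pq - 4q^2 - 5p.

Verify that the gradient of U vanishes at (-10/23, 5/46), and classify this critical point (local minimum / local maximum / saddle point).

∇U = (-12p - 2q - 5, -2p - 8q); substituting (-10/23, 5/46) gives ∇U = (0, 0), so (-10/23, 5/46) is indeed a critical point.
The Hessian of U is constant: H = [[-12, -2], [-2, -8]].
det(H) = (-12)·(-8) − (-2)² = 92.
det(H) > 0 and tr(H) = -20 < 0, so H is negative definite and the point is a local maximum.

local maximum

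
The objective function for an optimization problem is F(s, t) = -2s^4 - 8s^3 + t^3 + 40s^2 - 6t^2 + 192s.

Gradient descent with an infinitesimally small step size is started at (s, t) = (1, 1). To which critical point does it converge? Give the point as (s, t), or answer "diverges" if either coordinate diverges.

F is separable, so gradient descent decouples: s follows -∂F/∂s, t follows -∂F/∂t.
∂F/∂s = -8(s - 3)(s + 2)(s + 4); at s=1 this is 240, so s decreases.
∂F/∂t = 3t(t - 4); at t=1 this is -9, so t increases.
s converges to its nearest critical value -2 (a local min of the s-part); t converges to 4. The iterate converges to (-2, 4).

(-2, 4)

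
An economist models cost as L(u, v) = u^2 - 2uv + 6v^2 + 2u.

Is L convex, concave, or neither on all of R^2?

convex

L is quadratic, so its Hessian is the constant matrix H = [[2, -2], [-2, 12]].
det(H) = 20, tr(H) = 14.
det(H) > 0 and tr(H) > 0, so H is positive definite everywhere: convex.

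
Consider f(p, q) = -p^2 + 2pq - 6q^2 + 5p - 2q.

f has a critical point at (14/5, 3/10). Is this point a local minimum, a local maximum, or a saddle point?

The Hessian of f is constant: H = [[-2, 2], [2, -12]].
det(H) = (-2)·(-12) − 2² = 20.
det(H) > 0 and tr(H) = -14 < 0, so H is negative definite and the point is a local maximum.

local maximum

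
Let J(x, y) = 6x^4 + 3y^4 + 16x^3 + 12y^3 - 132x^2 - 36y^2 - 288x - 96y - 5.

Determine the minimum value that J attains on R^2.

-1331

J(x,y) separates as P(x) + Q(y) − 5, so its minimum is min P + min Q − 5.
P'(x) = 24(x - 3)(x + 1)(x + 4) vanishes at x ∈ {-4, -1, 3}; Q'(y) = 12(y - 2)(y + 1)(y + 4) vanishes at y ∈ {-4, -1, 2}.
Local minima of P (where P''>0): P(-4)=-448, P(3)=-1134. Local minima of Q: Q(-4)=-192, Q(2)=-192.
So the global minimum of J is P(3) + Q(-4) − 5 = -1134 − 192 − 5 = -1331, attained at (3, -4).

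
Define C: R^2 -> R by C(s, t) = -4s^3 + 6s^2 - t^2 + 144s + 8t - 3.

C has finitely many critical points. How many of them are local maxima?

1

C separates as a function of s plus a function of t, so ∇C=0 decouples.
∂C/∂s = -12(s - 4)(s + 3) = 0 at s ∈ {-3, 4}; ∂C/∂t = -2(t - 4) = 0 at t ∈ {4}.
The Hessian is diagonal: diag(C_ss, C_tt). Second derivatives: C_ss(-3)=84, C_ss(4)=-84; C_tt(4)=-2.
Local maxima occur where both diagonal entries negative: (4, 4). Count: 1.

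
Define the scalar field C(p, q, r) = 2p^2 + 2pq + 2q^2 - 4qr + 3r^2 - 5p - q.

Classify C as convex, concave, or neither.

C is quadratic, so its Hessian is the constant matrix H = [[4, 2, 0], [2, 4, -4], [0, -4, 6]].
Leading principal minors: 4, 12, 8.
All positive ⇒ H ≻ 0 ⇒ convex.

convex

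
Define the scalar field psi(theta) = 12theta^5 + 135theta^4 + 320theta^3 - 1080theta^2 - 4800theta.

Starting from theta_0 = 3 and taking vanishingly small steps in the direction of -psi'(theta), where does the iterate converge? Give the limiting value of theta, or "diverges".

psi'(theta) = 60(theta - 2)(theta + 2)(theta + 4)(theta + 5), so psi'(3) = 16800.
Gradient descent moves in the -psi' direction, i.e. theta is decreasing.
The nearest critical point in that direction is theta = 2, where psi'' = 10080 > 0 (a local minimum). The iterate converges there.

2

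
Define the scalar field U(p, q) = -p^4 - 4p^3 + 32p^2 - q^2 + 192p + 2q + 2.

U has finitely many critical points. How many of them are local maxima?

2

U separates as a function of p plus a function of q, so ∇U=0 decouples.
∂U/∂p = -4(p - 4)(p + 3)(p + 4) = 0 at p ∈ {-4, -3, 4}; ∂U/∂q = -2(q - 1) = 0 at q ∈ {1}.
The Hessian is diagonal: diag(U_pp, U_qq). Second derivatives: U_pp(-4)=-32, U_pp(-3)=28, U_pp(4)=-224; U_qq(1)=-2.
Local maxima occur where both diagonal entries negative: (-4, 1), (4, 1). Count: 2.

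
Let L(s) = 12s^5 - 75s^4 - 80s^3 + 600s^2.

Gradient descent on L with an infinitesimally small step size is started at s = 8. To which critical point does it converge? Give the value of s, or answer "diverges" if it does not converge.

5

L'(s) = 60s(s - 5)(s - 2)(s + 2), so L'(8) = 86400.
Gradient descent moves in the -L' direction, i.e. s is decreasing.
The nearest critical point in that direction is s = 5, where L'' = 6300 > 0 (a local minimum). The iterate converges there.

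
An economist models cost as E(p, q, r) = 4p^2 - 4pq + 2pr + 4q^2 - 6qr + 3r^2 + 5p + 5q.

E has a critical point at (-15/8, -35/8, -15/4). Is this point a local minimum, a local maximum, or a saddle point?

local minimum

The Hessian is constant: H = [[8, -4, 2], [-4, 8, -6], [2, -6, 6]].
Leading principal minors: Δ₁ = 8, Δ₂ = 48, Δ₃ = 64.
All leading minors are positive, so H is positive definite: a local minimum.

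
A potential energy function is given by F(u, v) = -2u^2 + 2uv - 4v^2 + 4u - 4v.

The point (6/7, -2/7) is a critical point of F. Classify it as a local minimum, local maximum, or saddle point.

local maximum

The Hessian of F is constant: H = [[-4, 2], [2, -8]].
det(H) = (-4)·(-8) − 2² = 28.
det(H) > 0 and tr(H) = -12 < 0, so H is negative definite and the point is a local maximum.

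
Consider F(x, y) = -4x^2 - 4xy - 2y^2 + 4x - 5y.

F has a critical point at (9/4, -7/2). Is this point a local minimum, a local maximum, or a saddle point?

local maximum

The Hessian of F is constant: H = [[-8, -4], [-4, -4]].
det(H) = (-8)·(-4) − (-4)² = 16.
det(H) > 0 and tr(H) = -12 < 0, so H is negative definite and the point is a local maximum.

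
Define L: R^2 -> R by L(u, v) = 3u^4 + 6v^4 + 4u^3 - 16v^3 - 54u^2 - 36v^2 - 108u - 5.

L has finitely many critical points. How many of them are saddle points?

L separates as a function of u plus a function of v, so ∇L=0 decouples.
∂L/∂u = 12(u - 3)(u + 1)(u + 3) = 0 at u ∈ {-3, -1, 3}; ∂L/∂v = 24v(v - 3)(v + 1) = 0 at v ∈ {-1, 0, 3}.
The Hessian is diagonal: diag(L_uu, L_vv). Second derivatives: L_uu(-3)=144, L_uu(-1)=-96, L_uu(3)=288; L_vv(-1)=96, L_vv(0)=-72, L_vv(3)=288.
Saddle points occur where the two diagonal entries have opposite signs: (-3, 0), (-1, -1), (-1, 3), (3, 0). Count: 4.

4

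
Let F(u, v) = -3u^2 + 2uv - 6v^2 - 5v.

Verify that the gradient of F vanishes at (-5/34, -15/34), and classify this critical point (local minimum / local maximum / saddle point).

local maximum

∇F = (-6u + 2v, 2u - 12v - 5); substituting (-5/34, -15/34) gives ∇F = (0, 0), so (-5/34, -15/34) is indeed a critical point.
The Hessian of F is constant: H = [[-6, 2], [2, -12]].
det(H) = (-6)·(-12) − 2² = 68.
det(H) > 0 and tr(H) = -18 < 0, so H is negative definite and the point is a local maximum.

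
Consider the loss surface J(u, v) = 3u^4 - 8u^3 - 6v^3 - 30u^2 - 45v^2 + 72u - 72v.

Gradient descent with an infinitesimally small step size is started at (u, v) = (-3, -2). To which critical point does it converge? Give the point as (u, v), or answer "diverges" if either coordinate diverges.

J is separable, so gradient descent decouples: u follows -∂J/∂u, v follows -∂J/∂v.
∂J/∂u = 12(u - 3)(u - 1)(u + 2); at u=-3 this is -288, so u increases.
∂J/∂v = -18(v + 1)(v + 4); at v=-2 this is 36, so v decreases.
u converges to its nearest critical value -2 (a local min of the u-part); v converges to -4. The iterate converges to (-2, -4).

(-2, -4)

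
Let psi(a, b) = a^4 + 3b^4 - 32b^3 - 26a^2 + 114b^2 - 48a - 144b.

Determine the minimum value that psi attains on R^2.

-411

psi(a,b) separates as P(a) + Q(b), so its minimum is min P + min Q.
P'(a) = 4(a - 4)(a + 1)(a + 3) vanishes at a ∈ {-3, -1, 4}; Q'(b) = 12(b - 4)(b - 3)(b - 1) vanishes at b ∈ {1, 3, 4}.
Local minima of P (where P''>0): P(-3)=-9, P(4)=-352. Local minima of Q: Q(1)=-59, Q(4)=-32.
So the global minimum of psi is P(4) + Q(1) = -352 − 59 = -411, attained at (4, 1).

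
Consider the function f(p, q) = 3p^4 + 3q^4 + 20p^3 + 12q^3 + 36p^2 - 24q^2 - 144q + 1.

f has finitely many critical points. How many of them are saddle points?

f separates as a function of p plus a function of q, so ∇f=0 decouples.
∂f/∂p = 12p(p + 2)(p + 3) = 0 at p ∈ {-3, -2, 0}; ∂f/∂q = 12(q - 2)(q + 2)(q + 3) = 0 at q ∈ {-3, -2, 2}.
The Hessian is diagonal: diag(f_pp, f_qq). Second derivatives: f_pp(-3)=36, f_pp(-2)=-24, f_pp(0)=72; f_qq(-3)=60, f_qq(-2)=-48, f_qq(2)=240.
Saddle points occur where the two diagonal entries have opposite signs: (-3, -2), (-2, -3), (-2, 2), (0, -2). Count: 4.

4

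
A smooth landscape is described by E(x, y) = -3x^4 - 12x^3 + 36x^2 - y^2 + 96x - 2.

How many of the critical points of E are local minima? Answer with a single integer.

E separates as a function of x plus a function of y, so ∇E=0 decouples.
∂E/∂x = -12(x - 2)(x + 1)(x + 4) = 0 at x ∈ {-4, -1, 2}; ∂E/∂y = -2y = 0 at y ∈ {0}.
The Hessian is diagonal: diag(E_xx, E_yy). Second derivatives: E_xx(-4)=-216, E_xx(-1)=108, E_xx(2)=-216; E_yy(0)=-2.
Local minima occur where both diagonal entries positive: none. Count: 0.

0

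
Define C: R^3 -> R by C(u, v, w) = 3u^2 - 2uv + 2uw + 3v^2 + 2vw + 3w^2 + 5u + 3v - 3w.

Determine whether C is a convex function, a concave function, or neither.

convex

C is quadratic, so its Hessian is the constant matrix H = [[6, -2, 2], [-2, 6, 2], [2, 2, 6]].
Leading principal minors: 6, 32, 128.
All positive ⇒ H ≻ 0 ⇒ convex.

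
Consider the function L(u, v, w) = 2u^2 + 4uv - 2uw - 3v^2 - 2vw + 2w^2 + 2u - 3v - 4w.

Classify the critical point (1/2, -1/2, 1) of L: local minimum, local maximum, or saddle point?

The Hessian is constant: H = [[4, 4, -2], [4, -6, -2], [-2, -2, 4]].
Leading principal minors: Δ₁ = 4, Δ₂ = -40, Δ₃ = -120.
The minors fit neither the all-positive nor the alternating-sign pattern, so H is indefinite: a saddle point.

saddle point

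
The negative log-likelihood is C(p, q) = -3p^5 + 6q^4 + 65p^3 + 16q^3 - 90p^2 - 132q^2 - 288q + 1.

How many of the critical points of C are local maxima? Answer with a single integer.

2

C separates as a function of p plus a function of q, so ∇C=0 decouples.
∂C/∂p = -15p(p - 3)(p - 1)(p + 4) = 0 at p ∈ {-4, 0, 1, 3}; ∂C/∂q = 24(q - 3)(q + 1)(q + 4) = 0 at q ∈ {-4, -1, 3}.
The Hessian is diagonal: diag(C_pp, C_qq). Second derivatives: C_pp(-4)=2100, C_pp(0)=-180, C_pp(1)=150, C_pp(3)=-630; C_qq(-4)=504, C_qq(-1)=-288, C_qq(3)=672.
Local maxima occur where both diagonal entries negative: (0, -1), (3, -1). Count: 2.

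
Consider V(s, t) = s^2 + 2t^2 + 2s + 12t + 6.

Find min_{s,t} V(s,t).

V(s,t) separates as P(s) + Q(t) + 6, so its minimum is min P + min Q + 6.
P'(s) = 2s + 2 vanishes at s ∈ {-1}; Q'(t) = 4(t + 3) vanishes at t ∈ {-3}.
Local minima of P (where P''>0): P(-1)=-1. Local minima of Q: Q(-3)=-18.
So the global minimum of V is P(-1) + Q(-3) + 6 = -1 − 18 + 6 = -13, attained at (-1, -3).

-13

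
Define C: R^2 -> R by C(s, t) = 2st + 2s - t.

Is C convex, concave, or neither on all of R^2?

C is quadratic, so its Hessian is the constant matrix H = [[0, 2], [2, 0]].
det(H) = -4, tr(H) = 0.
det(H) < 0, so H is indefinite: neither convex nor concave.

neither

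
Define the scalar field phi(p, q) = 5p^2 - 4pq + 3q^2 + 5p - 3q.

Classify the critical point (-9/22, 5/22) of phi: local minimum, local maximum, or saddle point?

The Hessian of phi is constant: H = [[10, -4], [-4, 6]].
det(H) = 10·6 − (-4)² = 44.
det(H) > 0 and tr(H) = 16 > 0, so H is positive definite and the point is a local minimum.

local minimum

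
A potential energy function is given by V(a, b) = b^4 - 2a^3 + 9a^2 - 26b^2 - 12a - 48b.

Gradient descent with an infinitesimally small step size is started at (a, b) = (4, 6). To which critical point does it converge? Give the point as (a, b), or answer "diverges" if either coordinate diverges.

diverges

V is separable, so gradient descent decouples: a follows -∂V/∂a, b follows -∂V/∂b.
∂V/∂a = -6(a - 2)(a - 1); at a=4 this is -36, so a increases.
∂V/∂b = 4(b - 4)(b + 1)(b + 3); at b=6 this is 504, so b decreases.
The a-coordinate has no critical point in that direction and runs off to infinity.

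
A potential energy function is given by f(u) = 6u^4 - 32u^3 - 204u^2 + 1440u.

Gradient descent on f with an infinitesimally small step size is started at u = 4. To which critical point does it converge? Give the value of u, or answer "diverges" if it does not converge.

f'(u) = 24(u - 5)(u - 3)(u + 4), so f'(4) = -192.
Gradient descent moves in the -f' direction, i.e. u is increasing.
The nearest critical point in that direction is u = 5, where f'' = 432 > 0 (a local minimum). The iterate converges there.

5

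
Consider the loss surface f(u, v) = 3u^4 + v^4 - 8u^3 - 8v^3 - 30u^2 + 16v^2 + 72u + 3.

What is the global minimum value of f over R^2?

f(u,v) separates as P(u) + Q(v) + 3, so its minimum is min P + min Q + 3.
P'(u) = 12(u - 3)(u - 1)(u + 2) vanishes at u ∈ {-2, 1, 3}; Q'(v) = 4v(v - 4)(v - 2) vanishes at v ∈ {0, 2, 4}.
Local minima of P (where P''>0): P(-2)=-152, P(3)=-27. Local minima of Q: Q(0)=0, Q(4)=0.
So the global minimum of f is P(-2) + Q(0) + 3 = -152 + 0 + 3 = -149, attained at (-2, 0).

-149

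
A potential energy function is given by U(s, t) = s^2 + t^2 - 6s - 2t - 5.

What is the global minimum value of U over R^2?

-15

U(s,t) separates as P(s) + Q(t) − 5, so its minimum is min P + min Q − 5.
P'(s) = 2s - 6 vanishes at s ∈ {3}; Q'(t) = 2(t - 1) vanishes at t ∈ {1}.
Local minima of P (where P''>0): P(3)=-9. Local minima of Q: Q(1)=-1.
So the global minimum of U is P(3) + Q(1) − 5 = -9 − 1 − 5 = -15, attained at (3, 1).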